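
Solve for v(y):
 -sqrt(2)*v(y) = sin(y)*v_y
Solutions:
 v(y) = C1*(cos(y) + 1)^(sqrt(2)/2)/(cos(y) - 1)^(sqrt(2)/2)


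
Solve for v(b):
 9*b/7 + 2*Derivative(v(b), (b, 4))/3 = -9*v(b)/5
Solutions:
 v(b) = -5*b/7 + (C1*sin(15^(3/4)*2^(1/4)*b/10) + C2*cos(15^(3/4)*2^(1/4)*b/10))*exp(-15^(3/4)*2^(1/4)*b/10) + (C3*sin(15^(3/4)*2^(1/4)*b/10) + C4*cos(15^(3/4)*2^(1/4)*b/10))*exp(15^(3/4)*2^(1/4)*b/10)


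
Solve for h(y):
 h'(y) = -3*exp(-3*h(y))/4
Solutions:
 h(y) = log(C1 - 9*y/4)/3
 h(y) = log((-1 - sqrt(3)*I)*(C1 - 9*y/4)^(1/3)/2)
 h(y) = log((-1 + sqrt(3)*I)*(C1 - 9*y/4)^(1/3)/2)


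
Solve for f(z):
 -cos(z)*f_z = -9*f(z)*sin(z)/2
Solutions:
 f(z) = C1/cos(z)^(9/2)


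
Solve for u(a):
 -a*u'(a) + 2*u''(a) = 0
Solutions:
 u(a) = C1 + C2*erfi(a/2)


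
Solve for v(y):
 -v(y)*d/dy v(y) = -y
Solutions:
 v(y) = -sqrt(C1 + y^2)
 v(y) = sqrt(C1 + y^2)


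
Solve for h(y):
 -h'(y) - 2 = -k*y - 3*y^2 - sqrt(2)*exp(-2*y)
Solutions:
 h(y) = C1 + k*y^2/2 + y^3 - 2*y - sqrt(2)*exp(-2*y)/2


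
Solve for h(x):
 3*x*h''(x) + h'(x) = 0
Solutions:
 h(x) = C1 + C2*x^(2/3)


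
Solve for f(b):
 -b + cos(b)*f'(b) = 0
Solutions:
 f(b) = C1 + Integral(b/cos(b), b)


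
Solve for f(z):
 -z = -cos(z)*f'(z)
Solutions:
 f(z) = C1 + Integral(z/cos(z), z)


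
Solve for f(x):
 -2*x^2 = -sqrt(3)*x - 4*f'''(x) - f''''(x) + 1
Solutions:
 f(x) = C1 + C2*x + C3*x^2 + C4*exp(-4*x) + x^5/120 + x^4*(-sqrt(3) - 1)/96 + x^3*(sqrt(3) + 5)/96


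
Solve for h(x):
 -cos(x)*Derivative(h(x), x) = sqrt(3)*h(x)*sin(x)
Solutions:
 h(x) = C1*cos(x)^(sqrt(3))


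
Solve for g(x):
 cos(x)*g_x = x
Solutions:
 g(x) = C1 + Integral(x/cos(x), x)


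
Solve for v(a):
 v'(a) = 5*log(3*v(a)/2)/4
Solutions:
 4*Integral(1/(-log(_y) - log(3) + log(2)), (_y, v(a)))/5 = C1 - a


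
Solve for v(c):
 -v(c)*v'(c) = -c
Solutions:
 v(c) = -sqrt(C1 + c^2)
 v(c) = sqrt(C1 + c^2)


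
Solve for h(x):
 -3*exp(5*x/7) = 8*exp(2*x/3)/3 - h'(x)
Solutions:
 h(x) = C1 + 21*exp(5*x/7)/5 + 4*exp(2*x/3)


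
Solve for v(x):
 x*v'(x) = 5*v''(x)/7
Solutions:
 v(x) = C1 + C2*erfi(sqrt(70)*x/10)


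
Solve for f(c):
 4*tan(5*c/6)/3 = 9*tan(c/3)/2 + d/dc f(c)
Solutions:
 f(c) = C1 + 27*log(cos(c/3))/2 - 8*log(cos(5*c/6))/5


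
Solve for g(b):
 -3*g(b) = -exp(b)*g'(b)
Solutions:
 g(b) = C1*exp(-3*exp(-b))


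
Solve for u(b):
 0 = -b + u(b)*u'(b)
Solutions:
 u(b) = -sqrt(C1 + b^2)
 u(b) = sqrt(C1 + b^2)


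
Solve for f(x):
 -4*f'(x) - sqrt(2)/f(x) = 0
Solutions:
 f(x) = -sqrt(C1 - 2*sqrt(2)*x)/2
 f(x) = sqrt(C1 - 2*sqrt(2)*x)/2


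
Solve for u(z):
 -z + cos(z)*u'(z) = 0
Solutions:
 u(z) = C1 + Integral(z/cos(z), z)


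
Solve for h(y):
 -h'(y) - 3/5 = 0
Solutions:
 h(y) = C1 - 3*y/5


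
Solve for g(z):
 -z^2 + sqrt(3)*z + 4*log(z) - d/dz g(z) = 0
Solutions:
 g(z) = C1 - z^3/3 + sqrt(3)*z^2/2 + 4*z*log(z) - 4*z


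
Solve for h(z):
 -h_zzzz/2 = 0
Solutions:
 h(z) = C1 + C2*z + C3*z^2 + C4*z^3


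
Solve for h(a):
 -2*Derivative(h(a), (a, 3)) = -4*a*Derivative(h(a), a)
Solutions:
 h(a) = C1 + Integral(C2*airyai(2^(1/3)*a) + C3*airybi(2^(1/3)*a), a)


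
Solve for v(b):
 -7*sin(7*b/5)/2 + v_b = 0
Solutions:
 v(b) = C1 - 5*cos(7*b/5)/2


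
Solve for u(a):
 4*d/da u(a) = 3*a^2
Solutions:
 u(a) = C1 + a^3/4


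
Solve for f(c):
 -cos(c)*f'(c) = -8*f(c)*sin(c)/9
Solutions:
 f(c) = C1/cos(c)^(8/9)


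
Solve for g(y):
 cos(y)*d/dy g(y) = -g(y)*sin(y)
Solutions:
 g(y) = C1*cos(y)


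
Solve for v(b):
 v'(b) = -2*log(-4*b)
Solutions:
 v(b) = C1 - 2*b*log(-b) + 2*b*(1 - 2*log(2))


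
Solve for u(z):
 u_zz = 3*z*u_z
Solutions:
 u(z) = C1 + C2*erfi(sqrt(6)*z/2)


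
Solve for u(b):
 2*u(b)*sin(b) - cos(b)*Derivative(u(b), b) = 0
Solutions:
 u(b) = C1/cos(b)^2


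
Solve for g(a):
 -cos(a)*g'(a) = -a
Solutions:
 g(a) = C1 + Integral(a/cos(a), a)


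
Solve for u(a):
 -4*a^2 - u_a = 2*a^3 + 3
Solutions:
 u(a) = C1 - a^4/2 - 4*a^3/3 - 3*a


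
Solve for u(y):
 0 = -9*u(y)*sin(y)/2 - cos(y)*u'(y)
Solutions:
 u(y) = C1*cos(y)^(9/2)


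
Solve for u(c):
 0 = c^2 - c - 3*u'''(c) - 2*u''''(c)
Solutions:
 u(c) = C1 + C2*c + C3*c^2 + C4*exp(-3*c/2) + c^5/180 - 7*c^4/216 + 7*c^3/81


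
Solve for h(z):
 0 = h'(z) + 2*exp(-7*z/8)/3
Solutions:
 h(z) = C1 + 16*exp(-7*z/8)/21


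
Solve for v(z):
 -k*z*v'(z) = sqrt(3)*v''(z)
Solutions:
 v(z) = Piecewise((-sqrt(2)*3^(1/4)*sqrt(pi)*C1*erf(sqrt(2)*3^(3/4)*sqrt(k)*z/6)/(2*sqrt(k)) - C2, (k > 0) | (k < 0)), (-C1*z - C2, True))


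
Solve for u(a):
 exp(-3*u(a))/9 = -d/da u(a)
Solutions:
 u(a) = log(C1 - a/3)/3
 u(a) = log((-1 - sqrt(3)*I)*(C1 - a/3)^(1/3)/2)
 u(a) = log((-1 + sqrt(3)*I)*(C1 - a/3)^(1/3)/2)


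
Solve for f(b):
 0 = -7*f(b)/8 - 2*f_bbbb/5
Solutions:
 f(b) = (C1*sin(sqrt(2)*35^(1/4)*b/4) + C2*cos(sqrt(2)*35^(1/4)*b/4))*exp(-sqrt(2)*35^(1/4)*b/4) + (C3*sin(sqrt(2)*35^(1/4)*b/4) + C4*cos(sqrt(2)*35^(1/4)*b/4))*exp(sqrt(2)*35^(1/4)*b/4)


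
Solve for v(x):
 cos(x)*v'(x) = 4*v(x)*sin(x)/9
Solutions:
 v(x) = C1/cos(x)^(4/9)


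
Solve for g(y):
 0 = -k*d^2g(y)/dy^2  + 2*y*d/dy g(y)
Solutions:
 g(y) = C1 + C2*erf(y*sqrt(-1/k))/sqrt(-1/k)


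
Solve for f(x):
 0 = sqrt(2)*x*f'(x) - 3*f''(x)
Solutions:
 f(x) = C1 + C2*erfi(2^(3/4)*sqrt(3)*x/6)


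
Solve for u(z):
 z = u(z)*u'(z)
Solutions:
 u(z) = -sqrt(C1 + z^2)
 u(z) = sqrt(C1 + z^2)


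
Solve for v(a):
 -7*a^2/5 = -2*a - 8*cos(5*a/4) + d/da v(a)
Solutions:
 v(a) = C1 - 7*a^3/15 + a^2 + 32*sin(5*a/4)/5


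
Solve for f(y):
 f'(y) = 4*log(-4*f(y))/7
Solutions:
 -7*Integral(1/(log(-_y) + 2*log(2)), (_y, f(y)))/4 = C1 - y


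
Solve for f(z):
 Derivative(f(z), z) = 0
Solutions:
 f(z) = C1


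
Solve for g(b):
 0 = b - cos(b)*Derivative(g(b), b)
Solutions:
 g(b) = C1 + Integral(b/cos(b), b)


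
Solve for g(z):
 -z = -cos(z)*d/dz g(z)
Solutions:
 g(z) = C1 + Integral(z/cos(z), z)


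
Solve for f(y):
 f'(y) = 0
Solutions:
 f(y) = C1


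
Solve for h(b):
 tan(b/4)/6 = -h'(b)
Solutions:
 h(b) = C1 + 2*log(cos(b/4))/3


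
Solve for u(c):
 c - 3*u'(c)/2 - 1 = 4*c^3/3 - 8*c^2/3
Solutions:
 u(c) = C1 - 2*c^4/9 + 16*c^3/27 + c^2/3 - 2*c/3


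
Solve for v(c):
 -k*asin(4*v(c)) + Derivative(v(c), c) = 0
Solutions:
 Integral(1/asin(4*_y), (_y, v(c))) = C1 + c*k


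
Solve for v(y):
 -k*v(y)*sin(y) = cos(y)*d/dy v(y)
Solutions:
 v(y) = C1*exp(k*log(cos(y)))


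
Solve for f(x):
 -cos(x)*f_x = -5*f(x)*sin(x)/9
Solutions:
 f(x) = C1/cos(x)^(5/9)


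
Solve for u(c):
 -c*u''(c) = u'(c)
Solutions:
 u(c) = C1 + C2*log(c)


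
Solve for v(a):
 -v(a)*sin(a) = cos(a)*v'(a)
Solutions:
 v(a) = C1*cos(a)


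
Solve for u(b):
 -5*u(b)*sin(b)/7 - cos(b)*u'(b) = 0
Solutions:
 u(b) = C1*cos(b)^(5/7)


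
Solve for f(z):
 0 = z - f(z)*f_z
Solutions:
 f(z) = -sqrt(C1 + z^2)
 f(z) = sqrt(C1 + z^2)


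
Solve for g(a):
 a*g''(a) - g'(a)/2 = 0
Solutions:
 g(a) = C1 + C2*a^(3/2)


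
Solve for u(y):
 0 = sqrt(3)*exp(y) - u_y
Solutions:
 u(y) = C1 + sqrt(3)*exp(y)


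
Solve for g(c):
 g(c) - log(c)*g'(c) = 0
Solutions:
 g(c) = C1*exp(li(c))


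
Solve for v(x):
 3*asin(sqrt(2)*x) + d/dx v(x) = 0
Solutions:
 v(x) = C1 - 3*x*asin(sqrt(2)*x) - 3*sqrt(2)*sqrt(1 - 2*x^2)/2


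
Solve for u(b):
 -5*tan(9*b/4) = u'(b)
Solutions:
 u(b) = C1 + 20*log(cos(9*b/4))/9


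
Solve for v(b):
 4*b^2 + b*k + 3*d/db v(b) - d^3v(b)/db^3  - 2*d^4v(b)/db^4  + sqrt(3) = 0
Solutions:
 v(b) = C1 + C4*exp(b) - 4*b^3/9 - b^2*k/6 - 8*b/9 - sqrt(3)*b/3 + (C2*sin(sqrt(15)*b/4) + C3*cos(sqrt(15)*b/4))*exp(-3*b/4)


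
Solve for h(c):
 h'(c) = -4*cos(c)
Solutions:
 h(c) = C1 - 4*sin(c)


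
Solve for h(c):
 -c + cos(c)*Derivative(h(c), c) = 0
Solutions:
 h(c) = C1 + Integral(c/cos(c), c)


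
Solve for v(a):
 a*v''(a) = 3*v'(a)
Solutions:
 v(a) = C1 + C2*a^4


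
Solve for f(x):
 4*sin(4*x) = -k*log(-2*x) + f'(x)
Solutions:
 f(x) = C1 + k*x*(log(-x) - 1) + k*x*log(2) - cos(4*x)


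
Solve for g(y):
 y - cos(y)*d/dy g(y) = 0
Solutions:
 g(y) = C1 + Integral(y/cos(y), y)


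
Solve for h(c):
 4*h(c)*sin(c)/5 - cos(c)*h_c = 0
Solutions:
 h(c) = C1/cos(c)^(4/5)


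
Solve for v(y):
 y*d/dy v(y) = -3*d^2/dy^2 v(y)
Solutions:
 v(y) = C1 + C2*erf(sqrt(6)*y/6)


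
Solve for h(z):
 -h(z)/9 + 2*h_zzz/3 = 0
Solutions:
 h(z) = C3*exp(6^(2/3)*z/6) + (C1*sin(2^(2/3)*3^(1/6)*z/4) + C2*cos(2^(2/3)*3^(1/6)*z/4))*exp(-6^(2/3)*z/12)


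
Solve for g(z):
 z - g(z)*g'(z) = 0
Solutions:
 g(z) = -sqrt(C1 + z^2)
 g(z) = sqrt(C1 + z^2)


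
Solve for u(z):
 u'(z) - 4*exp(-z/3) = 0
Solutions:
 u(z) = C1 - 12*exp(-z/3)


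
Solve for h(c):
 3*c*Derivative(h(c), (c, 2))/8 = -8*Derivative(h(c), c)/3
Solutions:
 h(c) = C1 + C2/c^(55/9)


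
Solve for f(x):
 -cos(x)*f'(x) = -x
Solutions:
 f(x) = C1 + Integral(x/cos(x), x)


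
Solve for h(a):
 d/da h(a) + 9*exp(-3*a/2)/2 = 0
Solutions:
 h(a) = C1 + 3*exp(-3*a/2)


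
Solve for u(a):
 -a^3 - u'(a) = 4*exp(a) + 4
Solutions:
 u(a) = C1 - a^4/4 - 4*a - 4*exp(a)


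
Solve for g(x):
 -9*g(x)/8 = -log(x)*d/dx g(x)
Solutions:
 g(x) = C1*exp(9*li(x)/8)


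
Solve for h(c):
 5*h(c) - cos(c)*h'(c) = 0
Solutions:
 h(c) = C1*sqrt(sin(c) + 1)*(sin(c)^2 + 2*sin(c) + 1)/(sqrt(sin(c) - 1)*(sin(c)^2 - 2*sin(c) + 1))


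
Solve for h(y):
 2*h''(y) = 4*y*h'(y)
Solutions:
 h(y) = C1 + C2*erfi(y)


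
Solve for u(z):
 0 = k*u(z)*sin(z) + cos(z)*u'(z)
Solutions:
 u(z) = C1*exp(k*log(cos(z)))


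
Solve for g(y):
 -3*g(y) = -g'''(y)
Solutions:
 g(y) = C3*exp(3^(1/3)*y) + (C1*sin(3^(5/6)*y/2) + C2*cos(3^(5/6)*y/2))*exp(-3^(1/3)*y/2)


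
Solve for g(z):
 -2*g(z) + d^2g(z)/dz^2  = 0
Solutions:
 g(z) = C1*exp(-sqrt(2)*z) + C2*exp(sqrt(2)*z)


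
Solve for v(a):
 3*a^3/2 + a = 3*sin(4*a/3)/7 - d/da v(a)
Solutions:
 v(a) = C1 - 3*a^4/8 - a^2/2 - 9*cos(4*a/3)/28


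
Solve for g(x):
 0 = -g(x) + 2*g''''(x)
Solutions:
 g(x) = C1*exp(-2^(3/4)*x/2) + C2*exp(2^(3/4)*x/2) + C3*sin(2^(3/4)*x/2) + C4*cos(2^(3/4)*x/2)


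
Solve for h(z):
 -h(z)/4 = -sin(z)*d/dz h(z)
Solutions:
 h(z) = C1*(cos(z) - 1)^(1/8)/(cos(z) + 1)^(1/8)


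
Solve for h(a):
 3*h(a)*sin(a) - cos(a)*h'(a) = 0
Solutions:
 h(a) = C1/cos(a)^3


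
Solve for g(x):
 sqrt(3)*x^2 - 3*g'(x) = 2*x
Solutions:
 g(x) = C1 + sqrt(3)*x^3/9 - x^2/3


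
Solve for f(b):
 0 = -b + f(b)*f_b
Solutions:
 f(b) = -sqrt(C1 + b^2)
 f(b) = sqrt(C1 + b^2)


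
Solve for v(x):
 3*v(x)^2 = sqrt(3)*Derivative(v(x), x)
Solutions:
 v(x) = -1/(C1 + sqrt(3)*x)


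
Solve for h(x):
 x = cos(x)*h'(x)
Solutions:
 h(x) = C1 + Integral(x/cos(x), x)


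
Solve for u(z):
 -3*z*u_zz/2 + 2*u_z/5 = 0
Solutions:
 u(z) = C1 + C2*z^(19/15)


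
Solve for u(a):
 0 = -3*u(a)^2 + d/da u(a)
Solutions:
 u(a) = -1/(C1 + 3*a)


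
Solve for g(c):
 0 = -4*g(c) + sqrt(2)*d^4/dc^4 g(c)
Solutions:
 g(c) = C1*exp(-2^(3/8)*c) + C2*exp(2^(3/8)*c) + C3*sin(2^(3/8)*c) + C4*cos(2^(3/8)*c)


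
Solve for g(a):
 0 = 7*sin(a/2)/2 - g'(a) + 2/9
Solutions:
 g(a) = C1 + 2*a/9 - 7*cos(a/2)


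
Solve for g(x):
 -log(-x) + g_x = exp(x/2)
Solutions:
 g(x) = C1 + x*log(-x) - x + 2*exp(x/2)


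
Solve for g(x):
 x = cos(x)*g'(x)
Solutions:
 g(x) = C1 + Integral(x/cos(x), x)


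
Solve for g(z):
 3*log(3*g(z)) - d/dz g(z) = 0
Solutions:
 -Integral(1/(log(_y) + log(3)), (_y, g(z)))/3 = C1 - z


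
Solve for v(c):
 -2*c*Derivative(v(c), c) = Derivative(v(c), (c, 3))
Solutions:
 v(c) = C1 + Integral(C2*airyai(-2^(1/3)*c) + C3*airybi(-2^(1/3)*c), c)


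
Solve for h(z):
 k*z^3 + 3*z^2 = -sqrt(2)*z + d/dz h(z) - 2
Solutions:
 h(z) = C1 + k*z^4/4 + z^3 + sqrt(2)*z^2/2 + 2*z


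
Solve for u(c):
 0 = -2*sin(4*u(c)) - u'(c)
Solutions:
 u(c) = -acos((-C1 - exp(16*c))/(C1 - exp(16*c)))/4 + pi/2
 u(c) = acos((-C1 - exp(16*c))/(C1 - exp(16*c)))/4


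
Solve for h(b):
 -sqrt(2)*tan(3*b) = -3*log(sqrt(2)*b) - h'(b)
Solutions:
 h(b) = C1 - 3*b*log(b) - 3*b*log(2)/2 + 3*b - sqrt(2)*log(cos(3*b))/3


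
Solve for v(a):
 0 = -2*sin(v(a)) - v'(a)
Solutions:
 v(a) = -acos((-C1 - exp(4*a))/(C1 - exp(4*a))) + 2*pi
 v(a) = acos((-C1 - exp(4*a))/(C1 - exp(4*a)))


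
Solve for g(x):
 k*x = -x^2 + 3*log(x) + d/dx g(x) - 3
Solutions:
 g(x) = C1 + k*x^2/2 + x^3/3 - 3*x*log(x) + 6*x


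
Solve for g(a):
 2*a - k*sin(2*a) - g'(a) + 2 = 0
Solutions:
 g(a) = C1 + a^2 + 2*a + k*cos(2*a)/2


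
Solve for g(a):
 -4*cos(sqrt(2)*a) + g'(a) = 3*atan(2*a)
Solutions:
 g(a) = C1 + 3*a*atan(2*a) - 3*log(4*a^2 + 1)/4 + 2*sqrt(2)*sin(sqrt(2)*a)


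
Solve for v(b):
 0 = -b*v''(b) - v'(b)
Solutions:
 v(b) = C1 + C2*log(b)


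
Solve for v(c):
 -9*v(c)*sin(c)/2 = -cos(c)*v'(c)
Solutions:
 v(c) = C1/cos(c)^(9/2)


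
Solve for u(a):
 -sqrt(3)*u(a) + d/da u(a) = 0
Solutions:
 u(a) = C1*exp(sqrt(3)*a)


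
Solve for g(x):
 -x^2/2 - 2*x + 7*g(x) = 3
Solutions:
 g(x) = x^2/14 + 2*x/7 + 3/7


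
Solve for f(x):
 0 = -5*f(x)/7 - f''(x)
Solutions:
 f(x) = C1*sin(sqrt(35)*x/7) + C2*cos(sqrt(35)*x/7)


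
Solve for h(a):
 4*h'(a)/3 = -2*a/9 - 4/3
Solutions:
 h(a) = C1 - a^2/12 - a


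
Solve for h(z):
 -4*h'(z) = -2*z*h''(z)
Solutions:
 h(z) = C1 + C2*z^3


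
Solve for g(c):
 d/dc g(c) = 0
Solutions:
 g(c) = C1


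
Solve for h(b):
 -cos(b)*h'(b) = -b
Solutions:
 h(b) = C1 + Integral(b/cos(b), b)


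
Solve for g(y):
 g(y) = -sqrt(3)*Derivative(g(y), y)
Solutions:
 g(y) = C1*exp(-sqrt(3)*y/3)


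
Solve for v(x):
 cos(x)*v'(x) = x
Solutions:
 v(x) = C1 + Integral(x/cos(x), x)


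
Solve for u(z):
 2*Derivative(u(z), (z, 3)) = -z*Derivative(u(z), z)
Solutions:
 u(z) = C1 + Integral(C2*airyai(-2^(2/3)*z/2) + C3*airybi(-2^(2/3)*z/2), z)


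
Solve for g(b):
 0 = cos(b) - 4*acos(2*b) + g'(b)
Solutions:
 g(b) = C1 + 4*b*acos(2*b) - 2*sqrt(1 - 4*b^2) - sin(b)


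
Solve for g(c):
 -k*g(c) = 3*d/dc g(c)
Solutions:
 g(c) = C1*exp(-c*k/3)


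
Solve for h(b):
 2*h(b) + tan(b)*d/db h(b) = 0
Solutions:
 h(b) = C1/sin(b)^2


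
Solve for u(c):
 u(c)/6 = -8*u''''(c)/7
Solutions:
 u(c) = (C1*sin(sqrt(2)*3^(3/4)*7^(1/4)*c/12) + C2*cos(sqrt(2)*3^(3/4)*7^(1/4)*c/12))*exp(-sqrt(2)*3^(3/4)*7^(1/4)*c/12) + (C3*sin(sqrt(2)*3^(3/4)*7^(1/4)*c/12) + C4*cos(sqrt(2)*3^(3/4)*7^(1/4)*c/12))*exp(sqrt(2)*3^(3/4)*7^(1/4)*c/12)


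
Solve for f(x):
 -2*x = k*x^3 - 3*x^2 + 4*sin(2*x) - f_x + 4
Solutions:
 f(x) = C1 + k*x^4/4 - x^3 + x^2 + 4*x - 2*cos(2*x)


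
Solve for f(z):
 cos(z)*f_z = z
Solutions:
 f(z) = C1 + Integral(z/cos(z), z)


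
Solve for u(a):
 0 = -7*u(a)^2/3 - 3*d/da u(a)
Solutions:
 u(a) = 9/(C1 + 7*a)


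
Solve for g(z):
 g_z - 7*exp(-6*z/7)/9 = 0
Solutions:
 g(z) = C1 - 49*exp(-6*z/7)/54


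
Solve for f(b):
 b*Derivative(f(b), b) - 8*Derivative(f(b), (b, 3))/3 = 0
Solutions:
 f(b) = C1 + Integral(C2*airyai(3^(1/3)*b/2) + C3*airybi(3^(1/3)*b/2), b)


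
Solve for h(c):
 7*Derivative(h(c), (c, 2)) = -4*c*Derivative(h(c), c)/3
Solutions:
 h(c) = C1 + C2*erf(sqrt(42)*c/21)


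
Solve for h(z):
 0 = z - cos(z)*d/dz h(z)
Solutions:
 h(z) = C1 + Integral(z/cos(z), z)


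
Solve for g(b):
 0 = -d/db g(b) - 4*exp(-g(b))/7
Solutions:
 g(b) = log(C1 - 4*b/7)


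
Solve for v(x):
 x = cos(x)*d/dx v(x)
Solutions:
 v(x) = C1 + Integral(x/cos(x), x)


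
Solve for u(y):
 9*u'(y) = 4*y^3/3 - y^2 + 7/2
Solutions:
 u(y) = C1 + y^4/27 - y^3/27 + 7*y/18


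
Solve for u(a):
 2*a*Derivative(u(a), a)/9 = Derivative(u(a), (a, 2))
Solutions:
 u(a) = C1 + C2*erfi(a/3)


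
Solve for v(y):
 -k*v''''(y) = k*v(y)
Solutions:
 v(y) = (C1*sin(sqrt(2)*y/2) + C2*cos(sqrt(2)*y/2))*exp(-sqrt(2)*y/2) + (C3*sin(sqrt(2)*y/2) + C4*cos(sqrt(2)*y/2))*exp(sqrt(2)*y/2)


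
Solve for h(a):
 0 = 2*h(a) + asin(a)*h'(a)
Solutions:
 h(a) = C1*exp(-2*Integral(1/asin(a), a))


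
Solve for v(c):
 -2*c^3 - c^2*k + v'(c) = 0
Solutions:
 v(c) = C1 + c^4/2 + c^3*k/3


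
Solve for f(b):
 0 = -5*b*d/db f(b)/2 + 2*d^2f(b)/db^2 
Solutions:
 f(b) = C1 + C2*erfi(sqrt(10)*b/4)


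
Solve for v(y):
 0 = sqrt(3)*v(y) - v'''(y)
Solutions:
 v(y) = C3*exp(3^(1/6)*y) + (C1*sin(3^(2/3)*y/2) + C2*cos(3^(2/3)*y/2))*exp(-3^(1/6)*y/2)


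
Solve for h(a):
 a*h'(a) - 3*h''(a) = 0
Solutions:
 h(a) = C1 + C2*erfi(sqrt(6)*a/6)


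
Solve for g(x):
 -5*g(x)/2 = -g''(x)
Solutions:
 g(x) = C1*exp(-sqrt(10)*x/2) + C2*exp(sqrt(10)*x/2)


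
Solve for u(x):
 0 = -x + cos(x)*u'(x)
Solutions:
 u(x) = C1 + Integral(x/cos(x), x)


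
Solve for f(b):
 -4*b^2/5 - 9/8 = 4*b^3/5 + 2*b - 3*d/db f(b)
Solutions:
 f(b) = C1 + b^4/15 + 4*b^3/45 + b^2/3 + 3*b/8


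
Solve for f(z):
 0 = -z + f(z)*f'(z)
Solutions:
 f(z) = -sqrt(C1 + z^2)
 f(z) = sqrt(C1 + z^2)


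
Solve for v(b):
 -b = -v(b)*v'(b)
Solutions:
 v(b) = -sqrt(C1 + b^2)
 v(b) = sqrt(C1 + b^2)


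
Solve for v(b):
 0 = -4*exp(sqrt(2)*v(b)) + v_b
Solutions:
 v(b) = sqrt(2)*(2*log(-1/(C1 + 4*b)) - log(2))/4


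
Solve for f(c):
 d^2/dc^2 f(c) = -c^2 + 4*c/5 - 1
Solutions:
 f(c) = C1 + C2*c - c^4/12 + 2*c^3/15 - c^2/2


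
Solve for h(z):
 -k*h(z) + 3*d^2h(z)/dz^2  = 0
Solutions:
 h(z) = C1*exp(-sqrt(3)*sqrt(k)*z/3) + C2*exp(sqrt(3)*sqrt(k)*z/3)


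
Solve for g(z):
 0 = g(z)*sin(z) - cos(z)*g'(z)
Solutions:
 g(z) = C1/cos(z)


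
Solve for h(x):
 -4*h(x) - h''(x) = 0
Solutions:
 h(x) = C1*sin(2*x) + C2*cos(2*x)


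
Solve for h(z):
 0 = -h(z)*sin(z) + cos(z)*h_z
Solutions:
 h(z) = C1/cos(z)


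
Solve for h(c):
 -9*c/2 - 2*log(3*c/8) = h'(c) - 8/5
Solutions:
 h(c) = C1 - 9*c^2/4 - 2*c*log(c) - 2*c*log(3) + 18*c/5 + 6*c*log(2)


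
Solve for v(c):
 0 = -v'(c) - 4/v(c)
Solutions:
 v(c) = -sqrt(C1 - 8*c)
 v(c) = sqrt(C1 - 8*c)


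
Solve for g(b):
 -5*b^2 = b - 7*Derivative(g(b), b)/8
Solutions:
 g(b) = C1 + 40*b^3/21 + 4*b^2/7


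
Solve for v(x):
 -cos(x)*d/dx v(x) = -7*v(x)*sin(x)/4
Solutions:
 v(x) = C1/cos(x)^(7/4)


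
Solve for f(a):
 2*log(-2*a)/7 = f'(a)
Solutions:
 f(a) = C1 + 2*a*log(-a)/7 + 2*a*(-1 + log(2))/7


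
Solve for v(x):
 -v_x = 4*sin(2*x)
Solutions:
 v(x) = C1 + 2*cos(2*x)


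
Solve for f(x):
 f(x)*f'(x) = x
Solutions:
 f(x) = -sqrt(C1 + x^2)
 f(x) = sqrt(C1 + x^2)


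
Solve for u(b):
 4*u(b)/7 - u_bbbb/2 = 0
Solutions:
 u(b) = C1*exp(-14^(3/4)*b/7) + C2*exp(14^(3/4)*b/7) + C3*sin(14^(3/4)*b/7) + C4*cos(14^(3/4)*b/7)


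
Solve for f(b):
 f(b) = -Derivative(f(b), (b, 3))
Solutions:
 f(b) = C3*exp(-b) + (C1*sin(sqrt(3)*b/2) + C2*cos(sqrt(3)*b/2))*exp(b/2)


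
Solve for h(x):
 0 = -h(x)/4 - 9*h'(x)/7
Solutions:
 h(x) = C1*exp(-7*x/36)


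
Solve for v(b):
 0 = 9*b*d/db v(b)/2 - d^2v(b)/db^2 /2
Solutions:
 v(b) = C1 + C2*erfi(3*sqrt(2)*b/2)


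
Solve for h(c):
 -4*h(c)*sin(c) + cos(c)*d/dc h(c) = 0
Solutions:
 h(c) = C1/cos(c)^4


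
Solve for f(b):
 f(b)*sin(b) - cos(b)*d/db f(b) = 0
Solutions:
 f(b) = C1/cos(b)


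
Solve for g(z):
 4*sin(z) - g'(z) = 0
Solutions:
 g(z) = C1 - 4*cos(z)


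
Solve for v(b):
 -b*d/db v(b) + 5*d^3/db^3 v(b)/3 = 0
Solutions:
 v(b) = C1 + Integral(C2*airyai(3^(1/3)*5^(2/3)*b/5) + C3*airybi(3^(1/3)*5^(2/3)*b/5), b)


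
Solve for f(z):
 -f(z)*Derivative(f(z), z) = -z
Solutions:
 f(z) = -sqrt(C1 + z^2)
 f(z) = sqrt(C1 + z^2)


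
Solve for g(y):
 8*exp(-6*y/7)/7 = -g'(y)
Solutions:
 g(y) = C1 + 4*exp(-6*y/7)/3


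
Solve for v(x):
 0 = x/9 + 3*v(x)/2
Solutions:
 v(x) = -2*x/27


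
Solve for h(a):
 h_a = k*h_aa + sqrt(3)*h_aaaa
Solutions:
 h(a) = C1 + C2*exp(a*(-2*6^(1/3)*k/(sqrt(4*sqrt(3)*k^3 + 81) + 9)^(1/3) + 2^(2/3)*3^(1/6)*(sqrt(4*sqrt(3)*k^3 + 81) + 9)^(1/3))/6) + C3*exp(a*(-16*sqrt(3)*k/((-2^(2/3)*3^(1/6) + 6^(2/3)*I)*(sqrt(4*sqrt(3)*k^3 + 81) + 9)^(1/3)) - 2^(2/3)*3^(1/6)*(sqrt(4*sqrt(3)*k^3 + 81) + 9)^(1/3) + 6^(2/3)*I*(sqrt(4*sqrt(3)*k^3 + 81) + 9)^(1/3))/12) + C4*exp(a*(16*sqrt(3)*k/((2^(2/3)*3^(1/6) + 6^(2/3)*I)*(sqrt(4*sqrt(3)*k^3 + 81) + 9)^(1/3)) - 2^(2/3)*3^(1/6)*(sqrt(4*sqrt(3)*k^3 + 81) + 9)^(1/3) - 6^(2/3)*I*(sqrt(4*sqrt(3)*k^3 + 81) + 9)^(1/3))/12)


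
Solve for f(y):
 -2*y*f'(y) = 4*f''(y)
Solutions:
 f(y) = C1 + C2*erf(y/2)


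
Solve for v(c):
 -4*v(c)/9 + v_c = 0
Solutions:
 v(c) = C1*exp(4*c/9)


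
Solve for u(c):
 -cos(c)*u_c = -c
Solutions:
 u(c) = C1 + Integral(c/cos(c), c)


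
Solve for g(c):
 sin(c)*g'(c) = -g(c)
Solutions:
 g(c) = C1*sqrt(cos(c) + 1)/sqrt(cos(c) - 1)


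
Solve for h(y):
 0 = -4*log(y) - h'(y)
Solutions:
 h(y) = C1 - 4*y*log(y) + 4*y


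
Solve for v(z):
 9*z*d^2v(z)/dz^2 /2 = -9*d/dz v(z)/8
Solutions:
 v(z) = C1 + C2*z^(3/4)


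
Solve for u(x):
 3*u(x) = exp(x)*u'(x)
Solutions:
 u(x) = C1*exp(-3*exp(-x))


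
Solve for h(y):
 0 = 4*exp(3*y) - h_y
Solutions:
 h(y) = C1 + 4*exp(3*y)/3


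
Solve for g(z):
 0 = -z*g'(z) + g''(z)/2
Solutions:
 g(z) = C1 + C2*erfi(z)


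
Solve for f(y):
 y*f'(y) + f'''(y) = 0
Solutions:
 f(y) = C1 + Integral(C2*airyai(-y) + C3*airybi(-y), y)


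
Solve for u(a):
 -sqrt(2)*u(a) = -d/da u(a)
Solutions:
 u(a) = C1*exp(sqrt(2)*a)


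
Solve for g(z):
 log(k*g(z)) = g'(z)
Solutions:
 li(k*g(z))/k = C1 + z


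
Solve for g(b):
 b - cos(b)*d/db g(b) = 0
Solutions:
 g(b) = C1 + Integral(b/cos(b), b)


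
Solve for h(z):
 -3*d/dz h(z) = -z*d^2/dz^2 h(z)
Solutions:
 h(z) = C1 + C2*z^4


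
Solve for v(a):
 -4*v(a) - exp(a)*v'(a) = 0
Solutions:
 v(a) = C1*exp(4*exp(-a))


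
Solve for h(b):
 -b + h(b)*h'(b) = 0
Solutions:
 h(b) = -sqrt(C1 + b^2)
 h(b) = sqrt(C1 + b^2)


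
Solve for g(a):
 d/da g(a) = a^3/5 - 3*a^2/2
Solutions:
 g(a) = C1 + a^4/20 - a^3/2


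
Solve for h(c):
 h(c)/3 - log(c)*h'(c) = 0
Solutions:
 h(c) = C1*exp(li(c)/3)


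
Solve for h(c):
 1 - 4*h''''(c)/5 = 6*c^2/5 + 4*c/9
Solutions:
 h(c) = C1 + C2*c + C3*c^2 + C4*c^3 - c^6/240 - c^5/216 + 5*c^4/96


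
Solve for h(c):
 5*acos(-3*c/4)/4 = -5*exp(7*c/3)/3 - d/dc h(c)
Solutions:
 h(c) = C1 - 5*c*acos(-3*c/4)/4 - 5*sqrt(16 - 9*c^2)/12 - 5*exp(7*c/3)/7


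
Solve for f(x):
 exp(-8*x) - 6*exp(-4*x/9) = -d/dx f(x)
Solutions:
 f(x) = C1 + exp(-8*x)/8 - 27*exp(-4*x/9)/2


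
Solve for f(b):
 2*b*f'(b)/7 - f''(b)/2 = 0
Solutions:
 f(b) = C1 + C2*erfi(sqrt(14)*b/7)


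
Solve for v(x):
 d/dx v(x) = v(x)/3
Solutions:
 v(x) = C1*exp(x/3)


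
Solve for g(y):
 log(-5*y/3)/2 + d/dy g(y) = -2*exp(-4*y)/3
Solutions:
 g(y) = C1 - y*log(-y)/2 + y*(-log(5) + 1 + log(3))/2 + exp(-4*y)/6


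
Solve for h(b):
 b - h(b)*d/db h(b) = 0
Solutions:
 h(b) = -sqrt(C1 + b^2)
 h(b) = sqrt(C1 + b^2)


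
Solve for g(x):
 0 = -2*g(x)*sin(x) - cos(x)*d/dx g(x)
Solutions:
 g(x) = C1*cos(x)^2


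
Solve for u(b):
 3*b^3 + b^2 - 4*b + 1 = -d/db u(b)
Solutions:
 u(b) = C1 - 3*b^4/4 - b^3/3 + 2*b^2 - b


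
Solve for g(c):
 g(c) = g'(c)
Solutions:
 g(c) = C1*exp(c)


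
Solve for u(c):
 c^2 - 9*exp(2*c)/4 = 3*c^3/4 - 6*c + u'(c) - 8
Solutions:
 u(c) = C1 - 3*c^4/16 + c^3/3 + 3*c^2 + 8*c - 9*exp(2*c)/8


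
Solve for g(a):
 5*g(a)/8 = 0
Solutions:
 g(a) = 0


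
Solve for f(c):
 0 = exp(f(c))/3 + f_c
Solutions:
 f(c) = log(1/(C1 + c)) + log(3)


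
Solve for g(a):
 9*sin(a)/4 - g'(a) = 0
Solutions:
 g(a) = C1 - 9*cos(a)/4


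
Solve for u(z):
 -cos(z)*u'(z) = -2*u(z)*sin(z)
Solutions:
 u(z) = C1/cos(z)^2


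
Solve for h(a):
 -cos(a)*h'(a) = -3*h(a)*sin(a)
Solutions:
 h(a) = C1/cos(a)^3


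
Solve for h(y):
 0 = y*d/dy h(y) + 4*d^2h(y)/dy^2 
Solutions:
 h(y) = C1 + C2*erf(sqrt(2)*y/4)


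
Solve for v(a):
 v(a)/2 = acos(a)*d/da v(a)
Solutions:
 v(a) = C1*exp(Integral(1/acos(a), a)/2)


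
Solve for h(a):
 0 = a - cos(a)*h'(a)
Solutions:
 h(a) = C1 + Integral(a/cos(a), a)


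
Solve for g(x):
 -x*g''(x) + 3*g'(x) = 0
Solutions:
 g(x) = C1 + C2*x^4


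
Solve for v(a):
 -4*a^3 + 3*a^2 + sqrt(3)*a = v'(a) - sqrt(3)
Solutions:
 v(a) = C1 - a^4 + a^3 + sqrt(3)*a^2/2 + sqrt(3)*a


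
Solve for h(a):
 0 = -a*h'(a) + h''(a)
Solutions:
 h(a) = C1 + C2*erfi(sqrt(2)*a/2)


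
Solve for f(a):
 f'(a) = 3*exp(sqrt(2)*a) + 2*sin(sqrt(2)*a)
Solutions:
 f(a) = C1 + 3*sqrt(2)*exp(sqrt(2)*a)/2 - sqrt(2)*cos(sqrt(2)*a)


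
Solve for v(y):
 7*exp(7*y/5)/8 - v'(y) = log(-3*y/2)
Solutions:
 v(y) = C1 - y*log(-y) + y*(-log(3) + log(2) + 1) + 5*exp(7*y/5)/8


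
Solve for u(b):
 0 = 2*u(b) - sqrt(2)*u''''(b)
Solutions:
 u(b) = C1*exp(-2^(1/8)*b) + C2*exp(2^(1/8)*b) + C3*sin(2^(1/8)*b) + C4*cos(2^(1/8)*b)


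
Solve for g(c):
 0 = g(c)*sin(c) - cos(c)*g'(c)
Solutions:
 g(c) = C1/cos(c)


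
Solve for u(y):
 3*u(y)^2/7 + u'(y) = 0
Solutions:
 u(y) = 7/(C1 + 3*y)


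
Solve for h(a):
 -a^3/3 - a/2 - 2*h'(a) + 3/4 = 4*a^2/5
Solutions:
 h(a) = C1 - a^4/24 - 2*a^3/15 - a^2/8 + 3*a/8


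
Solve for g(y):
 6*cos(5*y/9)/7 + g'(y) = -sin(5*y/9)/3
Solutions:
 g(y) = C1 - 54*sin(5*y/9)/35 + 3*cos(5*y/9)/5


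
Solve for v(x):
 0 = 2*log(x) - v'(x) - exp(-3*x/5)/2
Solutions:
 v(x) = C1 + 2*x*log(x) - 2*x + 5*exp(-3*x/5)/6


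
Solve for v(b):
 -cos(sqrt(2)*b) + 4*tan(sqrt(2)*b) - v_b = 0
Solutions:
 v(b) = C1 - 2*sqrt(2)*log(cos(sqrt(2)*b)) - sqrt(2)*sin(sqrt(2)*b)/2


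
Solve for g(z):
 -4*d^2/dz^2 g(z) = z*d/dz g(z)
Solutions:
 g(z) = C1 + C2*erf(sqrt(2)*z/4)


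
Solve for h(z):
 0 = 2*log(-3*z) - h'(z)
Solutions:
 h(z) = C1 + 2*z*log(-z) + 2*z*(-1 + log(3))


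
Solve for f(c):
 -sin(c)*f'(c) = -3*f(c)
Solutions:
 f(c) = C1*(cos(c) - 1)^(3/2)/(cos(c) + 1)^(3/2)


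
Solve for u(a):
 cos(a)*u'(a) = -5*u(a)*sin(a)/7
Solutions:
 u(a) = C1*cos(a)^(5/7)


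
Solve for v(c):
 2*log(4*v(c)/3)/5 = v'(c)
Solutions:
 -5*Integral(1/(log(_y) - log(3) + 2*log(2)), (_y, v(c)))/2 = C1 - c


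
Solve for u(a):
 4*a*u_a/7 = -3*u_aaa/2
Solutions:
 u(a) = C1 + Integral(C2*airyai(-2*21^(2/3)*a/21) + C3*airybi(-2*21^(2/3)*a/21), a)


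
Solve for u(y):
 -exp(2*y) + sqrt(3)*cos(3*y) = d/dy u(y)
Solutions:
 u(y) = C1 - exp(2*y)/2 + sqrt(3)*sin(3*y)/3


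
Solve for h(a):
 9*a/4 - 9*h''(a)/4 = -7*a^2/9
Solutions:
 h(a) = C1 + C2*a + 7*a^4/243 + a^3/6


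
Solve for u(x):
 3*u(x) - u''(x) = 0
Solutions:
 u(x) = C1*exp(-sqrt(3)*x) + C2*exp(sqrt(3)*x)


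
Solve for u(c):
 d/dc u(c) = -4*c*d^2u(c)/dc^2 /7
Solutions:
 u(c) = C1 + C2/c^(3/4)


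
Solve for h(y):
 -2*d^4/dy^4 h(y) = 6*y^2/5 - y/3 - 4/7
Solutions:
 h(y) = C1 + C2*y + C3*y^2 + C4*y^3 - y^6/600 + y^5/720 + y^4/84


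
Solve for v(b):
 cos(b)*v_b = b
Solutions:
 v(b) = C1 + Integral(b/cos(b), b)


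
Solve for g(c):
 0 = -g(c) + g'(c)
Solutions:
 g(c) = C1*exp(c)


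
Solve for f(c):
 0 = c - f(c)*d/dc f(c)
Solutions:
 f(c) = -sqrt(C1 + c^2)
 f(c) = sqrt(C1 + c^2)


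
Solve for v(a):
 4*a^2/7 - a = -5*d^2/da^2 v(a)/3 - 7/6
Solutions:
 v(a) = C1 + C2*a - a^4/35 + a^3/10 - 7*a^2/20


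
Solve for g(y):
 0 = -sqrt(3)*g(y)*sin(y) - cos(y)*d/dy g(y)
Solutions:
 g(y) = C1*cos(y)^(sqrt(3))


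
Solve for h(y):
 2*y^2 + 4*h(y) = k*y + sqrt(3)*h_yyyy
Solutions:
 h(y) = C1*exp(-sqrt(2)*3^(7/8)*y/3) + C2*exp(sqrt(2)*3^(7/8)*y/3) + C3*sin(sqrt(2)*3^(7/8)*y/3) + C4*cos(sqrt(2)*3^(7/8)*y/3) + k*y/4 - y^2/2


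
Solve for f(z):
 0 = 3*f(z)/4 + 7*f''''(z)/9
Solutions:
 f(z) = (C1*sin(21^(3/4)*z/14) + C2*cos(21^(3/4)*z/14))*exp(-21^(3/4)*z/14) + (C3*sin(21^(3/4)*z/14) + C4*cos(21^(3/4)*z/14))*exp(21^(3/4)*z/14)


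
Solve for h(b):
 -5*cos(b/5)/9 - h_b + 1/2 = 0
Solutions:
 h(b) = C1 + b/2 - 25*sin(b/5)/9


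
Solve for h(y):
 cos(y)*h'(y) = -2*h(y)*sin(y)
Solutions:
 h(y) = C1*cos(y)^2


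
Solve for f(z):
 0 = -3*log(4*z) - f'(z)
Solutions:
 f(z) = C1 - 3*z*log(z) - z*log(64) + 3*z


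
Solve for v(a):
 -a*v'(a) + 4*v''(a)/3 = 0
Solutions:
 v(a) = C1 + C2*erfi(sqrt(6)*a/4)


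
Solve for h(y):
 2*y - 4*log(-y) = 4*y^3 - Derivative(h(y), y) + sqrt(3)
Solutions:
 h(y) = C1 + y^4 - y^2 + 4*y*log(-y) + y*(-4 + sqrt(3))


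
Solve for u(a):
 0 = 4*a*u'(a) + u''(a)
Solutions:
 u(a) = C1 + C2*erf(sqrt(2)*a)


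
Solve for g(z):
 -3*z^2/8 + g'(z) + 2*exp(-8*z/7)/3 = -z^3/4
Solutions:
 g(z) = C1 - z^4/16 + z^3/8 + 7*exp(-8*z/7)/12


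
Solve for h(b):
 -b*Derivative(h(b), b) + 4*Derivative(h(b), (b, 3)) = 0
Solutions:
 h(b) = C1 + Integral(C2*airyai(2^(1/3)*b/2) + C3*airybi(2^(1/3)*b/2), b)


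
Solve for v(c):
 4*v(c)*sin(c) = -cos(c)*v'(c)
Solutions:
 v(c) = C1*cos(c)^4


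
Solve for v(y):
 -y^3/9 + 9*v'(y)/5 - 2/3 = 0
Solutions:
 v(y) = C1 + 5*y^4/324 + 10*y/27


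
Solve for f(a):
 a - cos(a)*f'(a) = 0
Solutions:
 f(a) = C1 + Integral(a/cos(a), a)


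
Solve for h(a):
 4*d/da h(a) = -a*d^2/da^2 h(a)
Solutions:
 h(a) = C1 + C2/a^3


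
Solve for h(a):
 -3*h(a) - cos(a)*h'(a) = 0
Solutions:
 h(a) = C1*(sin(a) - 1)^(3/2)/(sin(a) + 1)^(3/2)


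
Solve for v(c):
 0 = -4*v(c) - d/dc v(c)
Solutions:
 v(c) = C1*exp(-4*c)


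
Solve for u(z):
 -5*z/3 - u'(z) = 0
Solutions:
 u(z) = C1 - 5*z^2/6


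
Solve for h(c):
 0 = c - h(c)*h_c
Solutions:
 h(c) = -sqrt(C1 + c^2)
 h(c) = sqrt(C1 + c^2)


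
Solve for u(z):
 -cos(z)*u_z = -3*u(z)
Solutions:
 u(z) = C1*(sin(z) + 1)^(3/2)/(sin(z) - 1)^(3/2)


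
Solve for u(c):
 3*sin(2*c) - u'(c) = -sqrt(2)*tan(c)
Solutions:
 u(c) = C1 - sqrt(2)*log(cos(c)) - 3*cos(2*c)/2


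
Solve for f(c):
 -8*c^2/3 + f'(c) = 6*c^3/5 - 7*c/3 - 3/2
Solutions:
 f(c) = C1 + 3*c^4/10 + 8*c^3/9 - 7*c^2/6 - 3*c/2


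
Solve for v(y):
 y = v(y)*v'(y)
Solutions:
 v(y) = -sqrt(C1 + y^2)
 v(y) = sqrt(C1 + y^2)


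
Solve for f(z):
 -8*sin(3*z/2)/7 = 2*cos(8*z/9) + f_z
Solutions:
 f(z) = C1 - 9*sin(8*z/9)/4 + 16*cos(3*z/2)/21


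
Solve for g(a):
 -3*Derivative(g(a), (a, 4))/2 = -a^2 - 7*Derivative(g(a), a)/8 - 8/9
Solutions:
 g(a) = C1 + C4*exp(126^(1/3)*a/6) - 8*a^3/21 - 64*a/63 + (C2*sin(14^(1/3)*3^(1/6)*a/4) + C3*cos(14^(1/3)*3^(1/6)*a/4))*exp(-126^(1/3)*a/12)


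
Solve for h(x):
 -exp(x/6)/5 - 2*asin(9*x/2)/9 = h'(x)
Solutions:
 h(x) = C1 - 2*x*asin(9*x/2)/9 - 2*sqrt(4 - 81*x^2)/81 - 6*exp(x/6)/5


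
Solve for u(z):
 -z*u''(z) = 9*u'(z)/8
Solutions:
 u(z) = C1 + C2/z^(1/8)


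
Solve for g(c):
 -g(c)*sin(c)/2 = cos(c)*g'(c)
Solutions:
 g(c) = C1*sqrt(cos(c))


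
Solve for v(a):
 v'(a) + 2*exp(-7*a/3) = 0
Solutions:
 v(a) = C1 + 6*exp(-7*a/3)/7


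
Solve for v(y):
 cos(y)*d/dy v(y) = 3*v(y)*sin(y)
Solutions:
 v(y) = C1/cos(y)^3


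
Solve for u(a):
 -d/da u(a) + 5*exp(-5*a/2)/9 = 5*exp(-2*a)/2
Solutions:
 u(a) = C1 + 5*exp(-2*a)/4 - 2*exp(-5*a/2)/9


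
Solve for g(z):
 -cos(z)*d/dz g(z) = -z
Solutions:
 g(z) = C1 + Integral(z/cos(z), z)


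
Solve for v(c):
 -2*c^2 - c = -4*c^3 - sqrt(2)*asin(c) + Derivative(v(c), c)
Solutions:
 v(c) = C1 + c^4 - 2*c^3/3 - c^2/2 + sqrt(2)*(c*asin(c) + sqrt(1 - c^2))


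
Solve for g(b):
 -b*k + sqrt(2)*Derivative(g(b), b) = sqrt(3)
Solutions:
 g(b) = C1 + sqrt(2)*b^2*k/4 + sqrt(6)*b/2


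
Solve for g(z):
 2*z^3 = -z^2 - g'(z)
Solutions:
 g(z) = C1 - z^4/2 - z^3/3


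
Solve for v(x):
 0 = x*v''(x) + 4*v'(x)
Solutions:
 v(x) = C1 + C2/x^3


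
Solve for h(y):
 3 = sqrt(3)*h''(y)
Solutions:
 h(y) = C1 + C2*y + sqrt(3)*y^2/2


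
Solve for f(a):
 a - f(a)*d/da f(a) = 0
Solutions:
 f(a) = -sqrt(C1 + a^2)
 f(a) = sqrt(C1 + a^2)


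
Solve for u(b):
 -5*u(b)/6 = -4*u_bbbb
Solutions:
 u(b) = C1*exp(-270^(1/4)*b/6) + C2*exp(270^(1/4)*b/6) + C3*sin(270^(1/4)*b/6) + C4*cos(270^(1/4)*b/6)


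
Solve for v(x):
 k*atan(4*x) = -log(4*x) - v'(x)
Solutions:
 v(x) = C1 - k*(x*atan(4*x) - log(16*x^2 + 1)/8) - x*log(x) - 2*x*log(2) + x


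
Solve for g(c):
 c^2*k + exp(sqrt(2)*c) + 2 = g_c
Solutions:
 g(c) = C1 + c^3*k/3 + 2*c + sqrt(2)*exp(sqrt(2)*c)/2


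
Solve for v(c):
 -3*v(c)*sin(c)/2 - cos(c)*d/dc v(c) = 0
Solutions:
 v(c) = C1*cos(c)^(3/2)


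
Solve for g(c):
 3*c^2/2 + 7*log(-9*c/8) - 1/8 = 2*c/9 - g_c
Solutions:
 g(c) = C1 - c^3/2 + c^2/9 - 7*c*log(-c) + c*(-14*log(3) + 57/8 + 21*log(2))


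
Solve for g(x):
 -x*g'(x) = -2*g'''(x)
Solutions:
 g(x) = C1 + Integral(C2*airyai(2^(2/3)*x/2) + C3*airybi(2^(2/3)*x/2), x)


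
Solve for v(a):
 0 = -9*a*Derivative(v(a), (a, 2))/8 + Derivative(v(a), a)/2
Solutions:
 v(a) = C1 + C2*a^(13/9)


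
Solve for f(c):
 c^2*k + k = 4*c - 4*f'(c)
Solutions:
 f(c) = C1 - c^3*k/12 + c^2/2 - c*k/4


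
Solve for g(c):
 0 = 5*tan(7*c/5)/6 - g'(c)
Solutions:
 g(c) = C1 - 25*log(cos(7*c/5))/42


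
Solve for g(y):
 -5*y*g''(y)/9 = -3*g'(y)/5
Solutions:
 g(y) = C1 + C2*y^(52/25)


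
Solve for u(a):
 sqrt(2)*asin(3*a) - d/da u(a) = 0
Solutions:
 u(a) = C1 + sqrt(2)*(a*asin(3*a) + sqrt(1 - 9*a^2)/3)


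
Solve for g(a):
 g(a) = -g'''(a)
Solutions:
 g(a) = C3*exp(-a) + (C1*sin(sqrt(3)*a/2) + C2*cos(sqrt(3)*a/2))*exp(a/2)


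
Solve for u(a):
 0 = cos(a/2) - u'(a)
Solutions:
 u(a) = C1 + 2*sin(a/2)


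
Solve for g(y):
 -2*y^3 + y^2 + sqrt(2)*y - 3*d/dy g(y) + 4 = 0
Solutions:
 g(y) = C1 - y^4/6 + y^3/9 + sqrt(2)*y^2/6 + 4*y/3


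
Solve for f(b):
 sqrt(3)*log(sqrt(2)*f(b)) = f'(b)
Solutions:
 -2*sqrt(3)*Integral(1/(2*log(_y) + log(2)), (_y, f(b)))/3 = C1 - b


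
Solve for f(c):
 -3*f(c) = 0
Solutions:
 f(c) = 0


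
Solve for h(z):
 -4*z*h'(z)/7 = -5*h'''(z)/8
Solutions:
 h(z) = C1 + Integral(C2*airyai(2*70^(2/3)*z/35) + C3*airybi(2*70^(2/3)*z/35), z)


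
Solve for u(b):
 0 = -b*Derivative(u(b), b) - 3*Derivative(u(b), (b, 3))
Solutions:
 u(b) = C1 + Integral(C2*airyai(-3^(2/3)*b/3) + C3*airybi(-3^(2/3)*b/3), b)


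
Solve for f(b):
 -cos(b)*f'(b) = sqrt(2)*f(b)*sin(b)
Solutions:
 f(b) = C1*cos(b)^(sqrt(2))


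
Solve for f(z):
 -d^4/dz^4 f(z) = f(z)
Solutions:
 f(z) = (C1*sin(sqrt(2)*z/2) + C2*cos(sqrt(2)*z/2))*exp(-sqrt(2)*z/2) + (C3*sin(sqrt(2)*z/2) + C4*cos(sqrt(2)*z/2))*exp(sqrt(2)*z/2)


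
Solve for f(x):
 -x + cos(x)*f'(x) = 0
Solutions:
 f(x) = C1 + Integral(x/cos(x), x)


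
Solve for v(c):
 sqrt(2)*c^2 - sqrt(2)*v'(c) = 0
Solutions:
 v(c) = C1 + c^3/3


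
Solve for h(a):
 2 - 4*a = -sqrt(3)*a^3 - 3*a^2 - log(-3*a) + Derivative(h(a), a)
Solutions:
 h(a) = C1 + sqrt(3)*a^4/4 + a^3 - 2*a^2 + a*log(-a) + a*(1 + log(3))


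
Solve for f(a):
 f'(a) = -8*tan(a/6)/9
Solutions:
 f(a) = C1 + 16*log(cos(a/6))/3


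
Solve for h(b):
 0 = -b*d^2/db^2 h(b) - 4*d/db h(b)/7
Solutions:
 h(b) = C1 + C2*b^(3/7)


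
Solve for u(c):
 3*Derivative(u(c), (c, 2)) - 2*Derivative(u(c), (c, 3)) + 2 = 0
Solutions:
 u(c) = C1 + C2*c + C3*exp(3*c/2) - c^2/3


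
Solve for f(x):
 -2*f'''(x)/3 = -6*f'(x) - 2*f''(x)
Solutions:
 f(x) = C1 + C2*exp(3*x*(1 - sqrt(5))/2) + C3*exp(3*x*(1 + sqrt(5))/2)


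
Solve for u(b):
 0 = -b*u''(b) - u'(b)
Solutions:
 u(b) = C1 + C2*log(b)


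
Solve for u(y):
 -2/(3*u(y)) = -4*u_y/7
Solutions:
 u(y) = -sqrt(C1 + 21*y)/3
 u(y) = sqrt(C1 + 21*y)/3


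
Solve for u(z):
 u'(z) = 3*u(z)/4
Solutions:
 u(z) = C1*exp(3*z/4)


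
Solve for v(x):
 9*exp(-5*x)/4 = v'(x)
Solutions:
 v(x) = C1 - 9*exp(-5*x)/20


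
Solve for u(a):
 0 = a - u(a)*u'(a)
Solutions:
 u(a) = -sqrt(C1 + a^2)
 u(a) = sqrt(C1 + a^2)


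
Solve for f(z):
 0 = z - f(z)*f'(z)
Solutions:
 f(z) = -sqrt(C1 + z^2)
 f(z) = sqrt(C1 + z^2)


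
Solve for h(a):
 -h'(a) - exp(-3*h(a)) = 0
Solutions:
 h(a) = log(C1 - 3*a)/3
 h(a) = log((-3^(1/3) - 3^(5/6)*I)*(C1 - a)^(1/3)/2)
 h(a) = log((-3^(1/3) + 3^(5/6)*I)*(C1 - a)^(1/3)/2)


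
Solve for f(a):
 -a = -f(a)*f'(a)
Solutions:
 f(a) = -sqrt(C1 + a^2)
 f(a) = sqrt(C1 + a^2)


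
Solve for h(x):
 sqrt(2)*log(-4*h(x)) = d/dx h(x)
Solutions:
 -sqrt(2)*Integral(1/(log(-_y) + 2*log(2)), (_y, h(x)))/2 = C1 - x


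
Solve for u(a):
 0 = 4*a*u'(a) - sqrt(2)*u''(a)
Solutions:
 u(a) = C1 + C2*erfi(2^(1/4)*a)


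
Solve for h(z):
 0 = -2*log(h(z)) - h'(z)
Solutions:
 li(h(z)) = C1 - 2*z


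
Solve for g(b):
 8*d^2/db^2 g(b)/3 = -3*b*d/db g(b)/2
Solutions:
 g(b) = C1 + C2*erf(3*sqrt(2)*b/8)


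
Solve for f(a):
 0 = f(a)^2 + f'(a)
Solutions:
 f(a) = 1/(C1 + a)


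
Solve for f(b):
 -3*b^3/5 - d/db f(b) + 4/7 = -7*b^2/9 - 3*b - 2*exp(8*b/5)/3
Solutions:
 f(b) = C1 - 3*b^4/20 + 7*b^3/27 + 3*b^2/2 + 4*b/7 + 5*exp(8*b/5)/12


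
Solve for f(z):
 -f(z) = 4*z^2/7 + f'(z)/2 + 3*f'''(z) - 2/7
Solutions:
 f(z) = C1*exp(-2^(1/3)*z*(-(18 + sqrt(326))^(1/3) + 2^(1/3)/(18 + sqrt(326))^(1/3))/12)*sin(2^(1/3)*sqrt(3)*z*(2^(1/3)/(18 + sqrt(326))^(1/3) + (18 + sqrt(326))^(1/3))/12) + C2*exp(-2^(1/3)*z*(-(18 + sqrt(326))^(1/3) + 2^(1/3)/(18 + sqrt(326))^(1/3))/12)*cos(2^(1/3)*sqrt(3)*z*(2^(1/3)/(18 + sqrt(326))^(1/3) + (18 + sqrt(326))^(1/3))/12) + C3*exp(2^(1/3)*z*(-(18 + sqrt(326))^(1/3) + 2^(1/3)/(18 + sqrt(326))^(1/3))/6) - 4*z^2/7 + 4*z/7


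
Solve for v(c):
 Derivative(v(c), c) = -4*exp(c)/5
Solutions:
 v(c) = C1 - 4*exp(c)/5


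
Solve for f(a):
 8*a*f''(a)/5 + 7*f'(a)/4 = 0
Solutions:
 f(a) = C1 + C2/a^(3/32)


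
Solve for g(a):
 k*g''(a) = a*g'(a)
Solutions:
 g(a) = C1 + C2*erf(sqrt(2)*a*sqrt(-1/k)/2)/sqrt(-1/k)


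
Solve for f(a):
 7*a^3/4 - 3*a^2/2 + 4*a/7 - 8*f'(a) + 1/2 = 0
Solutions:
 f(a) = C1 + 7*a^4/128 - a^3/16 + a^2/28 + a/16


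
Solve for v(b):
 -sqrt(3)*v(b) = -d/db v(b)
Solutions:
 v(b) = C1*exp(sqrt(3)*b)


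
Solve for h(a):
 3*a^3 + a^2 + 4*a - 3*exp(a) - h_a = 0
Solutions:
 h(a) = C1 + 3*a^4/4 + a^3/3 + 2*a^2 - 3*exp(a)


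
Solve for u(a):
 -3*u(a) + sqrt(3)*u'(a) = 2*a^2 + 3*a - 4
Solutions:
 u(a) = C1*exp(sqrt(3)*a) - 2*a^2/3 - a - 4*sqrt(3)*a/9 - sqrt(3)/3 + 8/9


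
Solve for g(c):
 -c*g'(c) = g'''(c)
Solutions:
 g(c) = C1 + Integral(C2*airyai(-c) + C3*airybi(-c), c)


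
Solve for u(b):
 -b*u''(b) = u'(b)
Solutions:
 u(b) = C1 + C2*log(b)


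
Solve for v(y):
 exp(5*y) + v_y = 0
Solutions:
 v(y) = C1 - exp(5*y)/5


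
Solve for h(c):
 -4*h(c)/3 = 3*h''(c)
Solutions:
 h(c) = C1*sin(2*c/3) + C2*cos(2*c/3)


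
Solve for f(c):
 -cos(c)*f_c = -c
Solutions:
 f(c) = C1 + Integral(c/cos(c), c)


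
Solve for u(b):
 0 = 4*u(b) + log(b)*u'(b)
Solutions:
 u(b) = C1*exp(-4*li(b))


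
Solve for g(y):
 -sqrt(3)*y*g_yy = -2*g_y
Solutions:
 g(y) = C1 + C2*y^(1 + 2*sqrt(3)/3)


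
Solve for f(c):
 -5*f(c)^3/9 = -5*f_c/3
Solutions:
 f(c) = -sqrt(6)*sqrt(-1/(C1 + c))/2
 f(c) = sqrt(6)*sqrt(-1/(C1 + c))/2


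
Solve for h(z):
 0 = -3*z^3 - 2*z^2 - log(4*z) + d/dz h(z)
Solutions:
 h(z) = C1 + 3*z^4/4 + 2*z^3/3 + z*log(z) - z + z*log(4)
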